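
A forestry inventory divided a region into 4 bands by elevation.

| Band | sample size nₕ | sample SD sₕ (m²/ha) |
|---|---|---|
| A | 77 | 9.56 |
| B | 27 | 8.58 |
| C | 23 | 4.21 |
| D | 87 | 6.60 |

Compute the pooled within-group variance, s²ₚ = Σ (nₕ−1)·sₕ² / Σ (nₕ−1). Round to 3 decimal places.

Degrees of freedom: 76 + 26 + 22 + 86 = 210.
Σ(nₕ−1)sₕ² = 76·91.3936 + 26·73.6164 + 22·17.7241 + 86·43.56 = 12996.0302.
s²ₚ = 12996.0302 / 210 = 61.88586... → 61.886.

61.886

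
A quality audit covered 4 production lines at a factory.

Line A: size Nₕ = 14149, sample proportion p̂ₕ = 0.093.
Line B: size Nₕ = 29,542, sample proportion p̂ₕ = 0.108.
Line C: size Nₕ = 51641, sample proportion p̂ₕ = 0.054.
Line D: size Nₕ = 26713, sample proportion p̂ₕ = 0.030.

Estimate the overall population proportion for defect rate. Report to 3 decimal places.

0.066

N = 14149 + 29542 + 51641 + 26713 = 122045.
Overall proportion = Σ (Nₕ/N)·p̂ₕ.
Σ Nₕp̂ₕ = 1315.857 + 3190.536 + 2788.614 + 801.39 = 8096.397.
8096.397 / 122045 = 0.06634... → 0.066.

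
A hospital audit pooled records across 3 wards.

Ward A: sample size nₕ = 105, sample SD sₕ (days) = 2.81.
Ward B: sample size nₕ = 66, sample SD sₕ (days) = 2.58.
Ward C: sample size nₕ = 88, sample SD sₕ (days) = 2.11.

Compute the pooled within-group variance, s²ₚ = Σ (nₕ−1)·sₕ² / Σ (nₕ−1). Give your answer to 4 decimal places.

Degrees of freedom: 104 + 65 + 87 = 256.
Σ(nₕ−1)sₕ² = 104·7.8961 + 65·6.6564 + 87·4.4521 = 1641.1931.
s²ₚ = 1641.1931 / 256 = 6.410911... → 6.4109.

6.4109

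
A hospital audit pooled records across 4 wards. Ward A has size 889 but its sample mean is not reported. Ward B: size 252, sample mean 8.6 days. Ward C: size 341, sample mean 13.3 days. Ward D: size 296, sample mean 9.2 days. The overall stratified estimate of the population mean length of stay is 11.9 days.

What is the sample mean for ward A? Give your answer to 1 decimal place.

13.2

N = 889 + 252 + 341 + 296 = 1778.
Overall total = μ·N = 11.9·1778 = 21158.2.
Subtract the known strata: 252·8.6 + 341·13.3 + 296·9.2 = 9425.7.
Remaining total for ward A: 21158.2 − 9425.7 = 11732.5.
Divide by its size: 11732.5 / 889 = 13.197... → 13.2.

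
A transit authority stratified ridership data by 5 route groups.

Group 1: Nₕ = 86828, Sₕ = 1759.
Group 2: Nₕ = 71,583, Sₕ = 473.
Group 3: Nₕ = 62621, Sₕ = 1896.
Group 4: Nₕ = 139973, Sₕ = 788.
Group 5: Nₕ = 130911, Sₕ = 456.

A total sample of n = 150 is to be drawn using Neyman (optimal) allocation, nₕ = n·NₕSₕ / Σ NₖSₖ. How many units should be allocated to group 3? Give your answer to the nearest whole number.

1: NₕSₕ = 86828·1759 = 152730452
2: NₕSₕ = 71583·473 = 33858759
3: NₕSₕ = 62621·1896 = 118729416
4: NₕSₕ = 139973·788 = 110298724
5: NₕSₕ = 130911·456 = 59695416
Σ NₕSₕ = 475312767.
n_3 = 150·118729416/475312767 = 37.469... → 37.

37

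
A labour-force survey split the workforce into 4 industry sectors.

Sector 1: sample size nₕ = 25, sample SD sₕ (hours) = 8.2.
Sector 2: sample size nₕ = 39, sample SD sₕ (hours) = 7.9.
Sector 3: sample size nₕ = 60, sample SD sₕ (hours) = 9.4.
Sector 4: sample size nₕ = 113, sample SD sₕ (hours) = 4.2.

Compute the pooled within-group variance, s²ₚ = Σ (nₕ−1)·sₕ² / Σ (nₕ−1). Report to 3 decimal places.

1: (25−1)·8.2² = 24·67.24 = 1613.76
2: (39−1)·7.9² = 38·62.41 = 2371.58
3: (60−1)·9.4² = 59·88.36 = 5213.24
4: (113−1)·4.2² = 112·17.64 = 1975.68
Numerator = 11174.26; denominator = Σ(nₕ−1) = 233.
s²ₚ = 11174.26/233 = 47.95820... → 47.958.

47.958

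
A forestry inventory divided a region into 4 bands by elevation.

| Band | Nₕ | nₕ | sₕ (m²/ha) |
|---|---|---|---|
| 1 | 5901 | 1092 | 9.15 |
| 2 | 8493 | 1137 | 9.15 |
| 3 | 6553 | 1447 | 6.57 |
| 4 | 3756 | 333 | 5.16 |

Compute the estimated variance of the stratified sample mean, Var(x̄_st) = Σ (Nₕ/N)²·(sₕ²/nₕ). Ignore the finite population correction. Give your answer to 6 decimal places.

0.017026

N = 24703. Term for each stratum: Wₕ²sₕ²/nₕ.
Var(x̄_st) = 0.004374933 + 0.008703713 + 0.002099148 + 0.001848447 = 0.017026241 → 0.017026.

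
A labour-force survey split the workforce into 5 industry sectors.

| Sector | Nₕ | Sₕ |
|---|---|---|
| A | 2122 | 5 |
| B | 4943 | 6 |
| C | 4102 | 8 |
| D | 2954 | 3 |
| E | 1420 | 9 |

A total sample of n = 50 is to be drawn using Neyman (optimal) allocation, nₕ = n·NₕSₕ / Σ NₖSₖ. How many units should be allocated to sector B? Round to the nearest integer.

16

Σ NₕSₕ = 2122·5 + 4943·6 + 4102·8 + 2954·3 + 1420·9 = 94726.
Share for B: 29658/94726 = 0.31309.
n_B = 50 × 0.31309 = 15.655... → 16.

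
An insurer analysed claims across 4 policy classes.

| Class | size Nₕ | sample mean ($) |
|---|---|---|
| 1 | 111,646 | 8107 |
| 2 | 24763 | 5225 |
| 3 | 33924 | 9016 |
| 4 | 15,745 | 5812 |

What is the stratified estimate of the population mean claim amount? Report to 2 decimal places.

7695.00

N = 186078; weights Wₕ = Nₕ/N = (0.6000, 0.1331, 0.1823, 0.0846).
x̄_st = Σ Wₕ·x̄ₕ = 0.6000·8107 + 0.1331·5225 + 0.1823·9016 + 0.0846·5812 ≈ 7694.9963...
→ 7695.00.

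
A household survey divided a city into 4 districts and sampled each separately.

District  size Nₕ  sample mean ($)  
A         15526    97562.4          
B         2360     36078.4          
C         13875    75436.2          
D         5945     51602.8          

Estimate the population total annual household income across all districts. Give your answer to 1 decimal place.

2953354767.4

A: 15526·97562.4 = 1514753822.4
B: 2360·36078.4 = 85145024
C: 13875·75436.2 = 1046677275
D: 5945·51602.8 = 306778646
τ̂ = Σ Nₕx̄ₕ = 2953354767.4.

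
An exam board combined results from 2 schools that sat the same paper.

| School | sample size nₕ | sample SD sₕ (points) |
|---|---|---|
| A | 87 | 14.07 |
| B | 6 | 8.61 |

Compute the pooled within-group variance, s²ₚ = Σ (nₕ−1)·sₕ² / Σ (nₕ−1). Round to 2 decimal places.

Degrees of freedom: 86 + 5 = 91.
Σ(nₕ−1)sₕ² = 86·197.9649 + 5·74.1321 = 17395.6419.
s²ₚ = 17395.6419 / 91 = 191.1609 → 191.16.

191.16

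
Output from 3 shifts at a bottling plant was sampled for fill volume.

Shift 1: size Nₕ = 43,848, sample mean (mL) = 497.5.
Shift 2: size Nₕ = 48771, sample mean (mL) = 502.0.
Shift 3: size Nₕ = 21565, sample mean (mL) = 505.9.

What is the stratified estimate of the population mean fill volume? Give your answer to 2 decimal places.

x̄_st = (Σ Nₕx̄ₕ) / (Σ Nₕ) = (43848·497.5 + 48771·502.0 + 21565·505.9) / 114184
= 57207155.5 / 114184 = 501.0085... → 501.01.

501.01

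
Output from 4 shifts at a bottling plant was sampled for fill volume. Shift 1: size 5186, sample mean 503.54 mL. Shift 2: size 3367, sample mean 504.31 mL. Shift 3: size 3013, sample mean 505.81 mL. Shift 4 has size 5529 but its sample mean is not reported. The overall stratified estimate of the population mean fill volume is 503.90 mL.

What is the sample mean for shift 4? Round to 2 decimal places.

502.95

Σ Nₕx̄ₕ = N·μ, so 5529·x̄_4 = 17095·503.90 − (5186·503.54 + 3367·504.31 + 3013·505.81).
= 8614170.5 − 5833375.74 = 2780794.76.
x̄_4 = 2780794.76 / 5529 = 502.9471... → 502.95.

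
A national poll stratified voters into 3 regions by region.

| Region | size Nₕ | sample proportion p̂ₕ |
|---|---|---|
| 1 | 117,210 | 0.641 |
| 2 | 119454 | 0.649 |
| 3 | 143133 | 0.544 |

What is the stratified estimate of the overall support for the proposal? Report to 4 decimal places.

0.6070

N = 117210 + 119454 + 143133 = 379797.
Overall proportion = Σ (Nₕ/N)·p̂ₕ.
Σ Nₕp̂ₕ = 75131.61 + 77525.646 + 77864.352 = 230521.608.
230521.608 / 379797 = 0.606960... → 0.6070.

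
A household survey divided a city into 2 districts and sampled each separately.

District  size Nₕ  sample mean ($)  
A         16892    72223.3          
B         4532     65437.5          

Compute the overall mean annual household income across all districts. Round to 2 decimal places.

70787.84

N = 16892 + 4532 = 21424.
Overall mean = Σ (Nₕ/N)·x̄ₕ — weight by population share, not a simple average.
Σ Nₕx̄ₕ = 16892·72223.3 + 4532·65437.5 = 1219995983.6 + 296562750 = 1516558733.6.
Divide by N: 1516558733.6 / 21424 = 70787.8423... → 70787.84.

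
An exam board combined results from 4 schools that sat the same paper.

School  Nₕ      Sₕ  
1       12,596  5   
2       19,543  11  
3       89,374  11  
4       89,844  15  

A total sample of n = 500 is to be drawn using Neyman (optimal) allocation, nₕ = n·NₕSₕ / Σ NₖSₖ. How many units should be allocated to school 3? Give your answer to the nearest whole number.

1: NₕSₕ = 12596·5 = 62980
2: NₕSₕ = 19543·11 = 214973
3: NₕSₕ = 89374·11 = 983114
4: NₕSₕ = 89844·15 = 1347660
Σ NₕSₕ = 2608727.
n_3 = 500·983114/2608727 = 188.428... → 188.

188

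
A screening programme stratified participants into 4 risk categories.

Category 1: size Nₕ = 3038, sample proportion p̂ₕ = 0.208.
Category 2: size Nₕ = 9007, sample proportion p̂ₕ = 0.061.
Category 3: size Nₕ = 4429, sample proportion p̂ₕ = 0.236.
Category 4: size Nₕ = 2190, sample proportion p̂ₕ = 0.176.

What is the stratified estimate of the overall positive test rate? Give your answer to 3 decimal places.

0.140

N = 3038 + 9007 + 4429 + 2190 = 18664.
Overall proportion = Σ (Nₕ/N)·p̂ₕ.
Σ Nₕp̂ₕ = 631.904 + 549.427 + 1045.244 + 385.44 = 2612.015.
2612.015 / 18664 = 0.13995... → 0.140.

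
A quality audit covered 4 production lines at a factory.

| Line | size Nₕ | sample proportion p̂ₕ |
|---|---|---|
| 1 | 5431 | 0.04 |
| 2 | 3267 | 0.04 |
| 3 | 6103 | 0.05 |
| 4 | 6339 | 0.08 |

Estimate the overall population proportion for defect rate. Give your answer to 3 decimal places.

N = 5431 + 3267 + 6103 + 6339 = 21140.
Overall proportion = Σ (Nₕ/N)·p̂ₕ.
Σ Nₕp̂ₕ = 217.24 + 130.68 + 305.15 + 507.12 = 1160.19.
1160.19 / 21140 = 0.05488... → 0.055.

0.055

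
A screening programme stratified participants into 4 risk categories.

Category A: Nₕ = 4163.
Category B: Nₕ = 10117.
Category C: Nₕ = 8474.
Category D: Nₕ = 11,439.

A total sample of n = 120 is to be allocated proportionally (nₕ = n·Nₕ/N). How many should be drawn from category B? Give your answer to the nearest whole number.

36

Share of category B = 10117/34193 = 0.29588.
Allocate 120 × 0.29588 = 35.506... → 36.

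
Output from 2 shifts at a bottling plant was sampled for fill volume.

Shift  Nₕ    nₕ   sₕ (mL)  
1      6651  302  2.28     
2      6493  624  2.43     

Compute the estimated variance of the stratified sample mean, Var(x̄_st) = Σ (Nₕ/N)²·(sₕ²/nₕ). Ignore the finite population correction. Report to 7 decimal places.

0.0067166

N = 13144; Wₕ = Nₕ/N.
shift 1: (6651/13144)²·2.28²/302 = 0.0044073906
shift 2: (6493/13144)²·2.43²/624 = 0.0023092112
Sum = 0.0067166019 → 0.0067166.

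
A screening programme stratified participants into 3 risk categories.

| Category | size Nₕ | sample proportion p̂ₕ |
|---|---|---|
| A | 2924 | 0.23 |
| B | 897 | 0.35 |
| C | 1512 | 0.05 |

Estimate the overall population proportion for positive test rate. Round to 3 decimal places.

0.199

N = 2924 + 897 + 1512 = 5333.
Overall proportion = Σ (Nₕ/N)·p̂ₕ.
Σ Nₕp̂ₕ = 672.52 + 313.95 + 75.6 = 1062.07.
1062.07 / 5333 = 0.19915... → 0.199.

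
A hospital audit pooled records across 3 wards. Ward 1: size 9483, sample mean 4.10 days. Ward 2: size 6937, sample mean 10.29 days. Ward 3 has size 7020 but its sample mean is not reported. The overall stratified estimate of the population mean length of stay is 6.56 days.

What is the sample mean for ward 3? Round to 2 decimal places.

6.20

N = 9483 + 6937 + 7020 = 23440.
Overall total = μ·N = 6.56·23440 = 153766.4.
Subtract the known strata: 9483·4.10 + 6937·10.29 = 110262.03.
Remaining total for ward 3: 153766.4 − 110262.03 = 43504.37.
Divide by its size: 43504.37 / 7020 = 6.1972... → 6.20.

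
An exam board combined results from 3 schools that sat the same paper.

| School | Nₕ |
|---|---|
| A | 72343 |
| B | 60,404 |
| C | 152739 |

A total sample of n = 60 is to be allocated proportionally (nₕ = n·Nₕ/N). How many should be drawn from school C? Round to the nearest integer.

N = 72343 + 60404 + 152739 = 285486.
n_C = 60·152739/285486 = 32.101... → 32.

32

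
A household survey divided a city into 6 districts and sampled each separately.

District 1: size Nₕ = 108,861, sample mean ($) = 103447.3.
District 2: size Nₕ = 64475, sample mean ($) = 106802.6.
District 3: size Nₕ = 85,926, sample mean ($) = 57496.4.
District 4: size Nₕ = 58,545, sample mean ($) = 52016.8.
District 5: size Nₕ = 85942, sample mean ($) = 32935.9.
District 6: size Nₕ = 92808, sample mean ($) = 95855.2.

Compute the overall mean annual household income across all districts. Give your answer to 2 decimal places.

N = 108861 + 64475 + 85926 + 58545 + 85942 + 92808 = 496557.
The stratified mean weights each stratum mean by its population share Nₕ/N.
Σ Nₕx̄ₕ = 108861·103447.3 + 64475·106802.6 + 85926·57496.4 + 58545·52016.8 + 85942·32935.9 + 92808·95855.2 = 11261376525.3 + 6886097635 + 4940435666.4 + 3045323556 + 2830577117.8 + 8896129401.6 = 37859939902.1.
Divide by N: 37859939902.1 / 496557 = 76244.9022... → 76244.90.

76244.90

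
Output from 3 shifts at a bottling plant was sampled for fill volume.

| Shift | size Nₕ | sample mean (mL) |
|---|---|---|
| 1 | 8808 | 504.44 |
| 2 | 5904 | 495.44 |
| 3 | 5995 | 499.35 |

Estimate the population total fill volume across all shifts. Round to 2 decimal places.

Population total = Σ Nₕ·x̄ₕ (each stratum's size times its mean).
8808·504.44 + 5904·495.44 + 5995·499.35 = 4443107.52 + 2925077.76 + 2993603.25 = 10361788.53.

10361788.53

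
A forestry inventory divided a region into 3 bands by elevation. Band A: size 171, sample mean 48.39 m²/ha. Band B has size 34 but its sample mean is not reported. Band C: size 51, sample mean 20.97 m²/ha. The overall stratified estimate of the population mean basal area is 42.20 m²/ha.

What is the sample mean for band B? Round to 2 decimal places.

42.91

N = 171 + 34 + 51 = 256.
Overall total = μ·N = 42.20·256 = 10803.2.
Subtract the known strata: 171·48.39 + 51·20.97 = 9344.16.
Remaining total for band B: 10803.2 − 9344.16 = 1459.04.
Divide by its size: 1459.04 / 34 = 42.9129... → 42.91.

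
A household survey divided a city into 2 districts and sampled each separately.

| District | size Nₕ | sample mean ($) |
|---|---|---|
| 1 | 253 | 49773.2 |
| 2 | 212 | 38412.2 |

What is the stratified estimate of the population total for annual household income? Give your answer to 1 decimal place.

Estimate total by summing Nₕ·x̄ₕ over strata.
253·49773.2 + 212·38412.2 = 12592619.6 + 8143386.4 = 20736006.0.

20736006.0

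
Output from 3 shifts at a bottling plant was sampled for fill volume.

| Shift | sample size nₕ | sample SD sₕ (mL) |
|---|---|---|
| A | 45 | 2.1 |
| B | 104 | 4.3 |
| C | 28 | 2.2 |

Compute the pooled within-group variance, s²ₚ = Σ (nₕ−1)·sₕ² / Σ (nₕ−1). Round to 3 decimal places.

Degrees of freedom: 44 + 103 + 27 = 174.
Σ(nₕ−1)sₕ² = 44·4.41 + 103·18.49 + 27·4.84 = 2229.19.
s²ₚ = 2229.19 / 174 = 12.81144... → 12.811.

12.811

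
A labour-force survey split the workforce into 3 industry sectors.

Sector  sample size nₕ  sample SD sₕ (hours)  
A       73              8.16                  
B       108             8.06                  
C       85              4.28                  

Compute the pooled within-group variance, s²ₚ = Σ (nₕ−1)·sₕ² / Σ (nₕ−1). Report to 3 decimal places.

Degrees of freedom: 72 + 107 + 84 = 263.
Σ(nₕ−1)sₕ² = 72·66.5856 + 107·64.9636 + 84·18.3184 = 13284.014.
s²ₚ = 13284.014 / 263 = 50.50956... → 50.510.

50.510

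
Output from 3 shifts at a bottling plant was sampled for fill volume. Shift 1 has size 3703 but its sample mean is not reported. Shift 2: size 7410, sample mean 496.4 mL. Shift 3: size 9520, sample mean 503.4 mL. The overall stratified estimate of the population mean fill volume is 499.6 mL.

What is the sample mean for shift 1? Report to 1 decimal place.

Σ Nₕx̄ₕ = N·μ, so 3703·x̄_1 = 20633·499.6 − (7410·496.4 + 9520·503.4).
= 10308246.8 − 8470692 = 1837554.8.
x̄_1 = 1837554.8 / 3703 = 496.234... → 496.2.

496.2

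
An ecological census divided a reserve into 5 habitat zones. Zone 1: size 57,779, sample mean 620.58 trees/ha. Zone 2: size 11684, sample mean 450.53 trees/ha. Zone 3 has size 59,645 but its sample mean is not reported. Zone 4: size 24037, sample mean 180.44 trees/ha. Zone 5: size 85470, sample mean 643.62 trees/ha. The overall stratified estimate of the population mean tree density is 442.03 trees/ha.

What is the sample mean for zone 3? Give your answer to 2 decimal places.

83.95

N = 57779 + 11684 + 59645 + 24037 + 85470 = 238615.
Overall total = μ·N = 442.03·238615 = 105474988.45.
Subtract the known strata: 57779·620.58 + 11684·450.53 + 24037·180.44 + 85470·643.62 = 100467922.02.
Remaining total for zone 3: 105474988.45 − 100467922.02 = 5007066.43.
Divide by its size: 5007066.43 / 59645 = 83.9478... → 83.95.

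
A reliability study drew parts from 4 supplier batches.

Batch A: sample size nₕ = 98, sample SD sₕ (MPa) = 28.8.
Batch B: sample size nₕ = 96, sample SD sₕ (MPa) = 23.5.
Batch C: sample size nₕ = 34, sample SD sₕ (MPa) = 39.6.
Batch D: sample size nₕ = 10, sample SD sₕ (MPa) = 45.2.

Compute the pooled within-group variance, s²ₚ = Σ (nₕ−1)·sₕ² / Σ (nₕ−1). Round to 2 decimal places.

Degrees of freedom: 97 + 95 + 33 + 9 = 234.
Σ(nₕ−1)sₕ² = 97·829.44 + 95·552.25 + 33·1568.16 + 9·2043.04 = 203056.07.
s²ₚ = 203056.07 / 234 = 867.7610... → 867.76.

867.76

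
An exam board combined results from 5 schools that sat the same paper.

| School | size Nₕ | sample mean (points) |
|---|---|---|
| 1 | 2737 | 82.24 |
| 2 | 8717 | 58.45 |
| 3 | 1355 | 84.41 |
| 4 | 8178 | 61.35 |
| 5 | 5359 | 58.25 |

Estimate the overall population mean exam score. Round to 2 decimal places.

N = 2737 + 8717 + 1355 + 8178 + 5359 = 26346.
Weight each subgroup mean by Nₕ/N and sum.
Σ Nₕx̄ₕ = 2737·82.24 + 8717·58.45 + 1355·84.41 + 8178·61.35 + 5359·58.25 = 225090.88 + 509508.65 + 114375.55 + 501720.3 + 312161.75 = 1662857.13.
Divide by N: 1662857.13 / 26346 = 63.1161... → 63.12.

63.12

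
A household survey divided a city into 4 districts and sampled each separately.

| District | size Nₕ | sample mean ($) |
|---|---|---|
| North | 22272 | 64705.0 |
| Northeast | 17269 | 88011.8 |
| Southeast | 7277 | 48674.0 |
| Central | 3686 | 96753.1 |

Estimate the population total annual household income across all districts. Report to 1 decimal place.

Population total = Σ Nₕ·x̄ₕ (each stratum's size times its mean).
22272·64705.0 + 17269·88011.8 + 7277·48674.0 + 3686·96753.1 = 1441109760 + 1519875774.2 + 354200698 + 356631926.6 = 3671818158.8.

3671818158.8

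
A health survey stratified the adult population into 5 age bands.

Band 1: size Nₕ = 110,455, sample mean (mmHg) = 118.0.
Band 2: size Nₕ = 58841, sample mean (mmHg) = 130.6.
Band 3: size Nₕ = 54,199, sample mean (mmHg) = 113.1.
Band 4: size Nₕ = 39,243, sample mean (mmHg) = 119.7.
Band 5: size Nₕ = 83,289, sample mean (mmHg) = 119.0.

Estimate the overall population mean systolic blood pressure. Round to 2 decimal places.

N = 346027; weights Wₕ = Nₕ/N = (0.3192, 0.1700, 0.1566, 0.1134, 0.2407).
x̄_st = Σ Wₕ·x̄ₕ = 0.3192·118.0 + 0.1700·130.6 + 0.1566·113.1 + 0.1134·119.7 + 0.2407·119.0 ≈ 119.8086...
→ 119.81.

119.81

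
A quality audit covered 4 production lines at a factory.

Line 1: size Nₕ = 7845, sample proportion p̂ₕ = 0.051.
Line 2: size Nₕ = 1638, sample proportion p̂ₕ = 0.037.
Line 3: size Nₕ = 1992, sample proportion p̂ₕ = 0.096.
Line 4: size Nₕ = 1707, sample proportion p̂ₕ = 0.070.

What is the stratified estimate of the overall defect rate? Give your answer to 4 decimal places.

Wₕ = Nₕ/N with N = 13182: 0.5951, 0.1243, 0.1511, 0.1295.
p̂_st = 0.5951·0.051 + 0.1243·0.037 + 0.1511·0.096 + 0.1295·0.070 ≈ 0.058521... → 0.0585.

0.0585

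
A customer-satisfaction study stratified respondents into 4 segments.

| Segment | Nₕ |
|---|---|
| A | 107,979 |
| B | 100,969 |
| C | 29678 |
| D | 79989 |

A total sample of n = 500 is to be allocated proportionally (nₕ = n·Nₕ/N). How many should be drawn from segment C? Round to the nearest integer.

47

N = 107979 + 100969 + 29678 + 79989 = 318615.
n_C = 500·29678/318615 = 46.573... → 47.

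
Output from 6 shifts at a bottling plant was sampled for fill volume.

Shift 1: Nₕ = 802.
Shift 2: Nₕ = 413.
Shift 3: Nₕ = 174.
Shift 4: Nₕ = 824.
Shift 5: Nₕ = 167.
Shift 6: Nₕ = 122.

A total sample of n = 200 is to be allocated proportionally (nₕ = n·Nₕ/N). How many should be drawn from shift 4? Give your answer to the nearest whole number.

Share of shift 4 = 824/2502 = 0.32934.
Allocate 200 × 0.32934 = 65.867... → 66.

66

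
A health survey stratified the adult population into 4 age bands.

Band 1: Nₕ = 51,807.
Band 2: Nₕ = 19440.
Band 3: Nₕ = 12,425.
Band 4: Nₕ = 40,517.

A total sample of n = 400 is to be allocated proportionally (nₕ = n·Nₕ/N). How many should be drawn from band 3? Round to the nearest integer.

Share of band 3 = 12425/124189 = 0.10005.
Allocate 400 × 0.10005 = 40.020... → 40.

40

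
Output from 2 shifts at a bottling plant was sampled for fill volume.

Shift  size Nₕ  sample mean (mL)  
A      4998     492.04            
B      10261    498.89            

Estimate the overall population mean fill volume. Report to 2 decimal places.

N = 4998 + 10261 = 15259.
Weight each subgroup mean by Nₕ/N and sum.
Σ Nₕx̄ₕ = 4998·492.04 + 10261·498.89 = 2459215.92 + 5119110.29 = 7578326.21.
Divide by N: 7578326.21 / 15259 = 496.6463... → 496.65.

496.65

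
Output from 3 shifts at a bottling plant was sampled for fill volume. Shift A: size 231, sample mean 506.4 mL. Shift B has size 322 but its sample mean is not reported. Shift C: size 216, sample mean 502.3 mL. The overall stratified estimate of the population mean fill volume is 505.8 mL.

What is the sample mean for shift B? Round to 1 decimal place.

507.7

N = 231 + 322 + 216 = 769.
Overall total = μ·N = 505.8·769 = 388960.2.
Subtract the known strata: 231·506.4 + 216·502.3 = 225475.2.
Remaining total for shift B: 388960.2 − 225475.2 = 163485.
Divide by its size: 163485 / 322 = 507.717... → 507.7.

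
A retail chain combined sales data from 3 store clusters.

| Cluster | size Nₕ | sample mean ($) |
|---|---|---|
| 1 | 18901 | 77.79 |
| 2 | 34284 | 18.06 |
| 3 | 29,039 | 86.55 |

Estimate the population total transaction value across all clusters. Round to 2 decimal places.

Population total = Σ Nₕ·x̄ₕ (each stratum's size times its mean).
18901·77.79 + 34284·18.06 + 29039·86.55 = 1470308.79 + 619169.04 + 2513325.45 = 4602803.28.

4602803.28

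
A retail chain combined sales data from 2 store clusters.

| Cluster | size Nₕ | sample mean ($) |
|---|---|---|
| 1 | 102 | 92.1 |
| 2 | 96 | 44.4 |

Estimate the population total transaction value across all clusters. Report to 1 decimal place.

13656.6

1: 102·92.1 = 9394.2
2: 96·44.4 = 4262.4
τ̂ = Σ Nₕx̄ₕ = 13656.6.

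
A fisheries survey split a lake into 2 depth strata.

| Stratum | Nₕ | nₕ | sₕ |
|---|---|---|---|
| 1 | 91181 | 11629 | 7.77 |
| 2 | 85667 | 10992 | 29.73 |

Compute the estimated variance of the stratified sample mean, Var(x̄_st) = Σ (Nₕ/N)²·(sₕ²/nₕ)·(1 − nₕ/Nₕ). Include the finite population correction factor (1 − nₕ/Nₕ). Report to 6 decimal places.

0.017652

N = 176848; Wₕ = Nₕ/N.
stratum 1: (91181/176848)²·7.77²/11629·(1 − 11629/91181) = 0.001204079
stratum 2: (85667/176848)²·29.73²/10992·(1 − 10992/85667) = 0.016447564
Sum = 0.017651642 → 0.017652.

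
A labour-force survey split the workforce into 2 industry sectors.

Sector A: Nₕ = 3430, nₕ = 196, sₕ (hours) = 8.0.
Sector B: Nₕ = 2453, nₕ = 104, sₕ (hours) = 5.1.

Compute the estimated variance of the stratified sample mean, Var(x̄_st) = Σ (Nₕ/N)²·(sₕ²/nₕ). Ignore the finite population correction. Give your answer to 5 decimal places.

N = 5883. Term for each stratum: Wₕ²sₕ²/nₕ.
Var(x̄_st) = 0.11099782 + 0.04348149 = 0.15447931 → 0.15448.

0.15448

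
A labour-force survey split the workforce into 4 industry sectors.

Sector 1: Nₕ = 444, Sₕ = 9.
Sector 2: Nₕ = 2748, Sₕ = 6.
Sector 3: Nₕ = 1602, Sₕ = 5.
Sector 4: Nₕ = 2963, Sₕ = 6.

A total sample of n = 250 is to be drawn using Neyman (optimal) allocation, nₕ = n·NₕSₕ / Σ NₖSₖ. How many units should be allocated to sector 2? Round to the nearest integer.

1: NₕSₕ = 444·9 = 3996
2: NₕSₕ = 2748·6 = 16488
3: NₕSₕ = 1602·5 = 8010
4: NₕSₕ = 2963·6 = 17778
Σ NₕSₕ = 46272.
n_2 = 250·16488/46272 = 89.082... → 89.

89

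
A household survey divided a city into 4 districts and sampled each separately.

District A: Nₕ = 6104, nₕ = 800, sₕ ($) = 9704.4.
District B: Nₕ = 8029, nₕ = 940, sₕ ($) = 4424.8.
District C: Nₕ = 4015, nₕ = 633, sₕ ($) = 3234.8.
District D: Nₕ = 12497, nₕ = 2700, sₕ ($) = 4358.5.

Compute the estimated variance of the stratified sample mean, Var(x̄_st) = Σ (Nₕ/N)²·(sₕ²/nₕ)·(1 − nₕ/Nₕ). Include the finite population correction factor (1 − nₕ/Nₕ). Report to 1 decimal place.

N = 30645. Term for each stratum: Wₕ²sₕ²/nₕ·(1−nₕ/Nₕ).
Var(x̄_st) = 4058.3190 + 1262.3699 + 239.0182 + 917.2547 = 6476.9618 → 6477.0.

6477.0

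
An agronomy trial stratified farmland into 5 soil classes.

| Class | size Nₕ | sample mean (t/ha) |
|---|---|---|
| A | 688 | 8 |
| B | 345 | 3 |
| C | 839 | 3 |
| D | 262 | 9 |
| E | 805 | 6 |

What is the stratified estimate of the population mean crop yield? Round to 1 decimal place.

5.5

N = 2939; weights Wₕ = Nₕ/N = (0.2341, 0.1174, 0.2855, 0.0891, 0.2739).
x̄_st = Σ Wₕ·x̄ₕ = 0.2341·8 + 0.1174·3 + 0.2855·3 + 0.0891·9 + 0.2739·6 ≈ 5.527...
→ 5.5.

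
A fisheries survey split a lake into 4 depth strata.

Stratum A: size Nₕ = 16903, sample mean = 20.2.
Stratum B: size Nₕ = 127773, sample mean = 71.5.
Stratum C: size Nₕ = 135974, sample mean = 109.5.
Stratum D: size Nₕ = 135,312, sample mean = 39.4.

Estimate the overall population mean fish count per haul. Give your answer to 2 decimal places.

N = 415962; weights Wₕ = Nₕ/N = (0.0406, 0.3072, 0.3269, 0.3253).
x̄_st = Σ Wₕ·x̄ₕ = 0.0406·20.2 + 0.3072·71.5 + 0.3269·109.5 + 0.3253·39.4 ≈ 71.3951...
→ 71.40.

71.40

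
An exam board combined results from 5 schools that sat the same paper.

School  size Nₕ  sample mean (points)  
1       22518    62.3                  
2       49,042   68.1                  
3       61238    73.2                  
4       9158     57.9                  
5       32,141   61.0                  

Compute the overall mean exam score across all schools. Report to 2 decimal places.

67.30

N = 22518 + 49042 + 61238 + 9158 + 32141 = 174097.
Weight each subgroup mean by Nₕ/N and sum.
Σ Nₕx̄ₕ = 22518·62.3 + 49042·68.1 + 61238·73.2 + 9158·57.9 + 32141·61.0 = 1402871.4 + 3339760.2 + 4482621.6 + 530248.2 + 1960601 = 11716102.4.
Divide by N: 11716102.4 / 174097 = 67.2964... → 67.30.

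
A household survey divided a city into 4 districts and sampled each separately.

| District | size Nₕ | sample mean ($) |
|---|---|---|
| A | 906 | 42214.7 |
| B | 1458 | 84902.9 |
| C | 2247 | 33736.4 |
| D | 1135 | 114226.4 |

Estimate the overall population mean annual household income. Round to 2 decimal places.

63955.38

N = 5746; weights Wₕ = Nₕ/N = (0.1577, 0.2537, 0.3911, 0.1975).
x̄_st = Σ Wₕ·x̄ₕ = 0.1577·42214.7 + 0.2537·84902.9 + 0.3911·33736.4 + 0.1975·114226.4 ≈ 63955.3779...
→ 63955.38.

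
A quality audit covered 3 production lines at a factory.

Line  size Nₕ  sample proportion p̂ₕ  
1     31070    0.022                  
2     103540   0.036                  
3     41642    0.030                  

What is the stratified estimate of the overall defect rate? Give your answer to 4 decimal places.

0.0321

Wₕ = Nₕ/N with N = 176252: 0.1763, 0.5875, 0.2363.
p̂_st = 0.1763·0.022 + 0.5875·0.036 + 0.2363·0.030 ≈ 0.032114... → 0.0321.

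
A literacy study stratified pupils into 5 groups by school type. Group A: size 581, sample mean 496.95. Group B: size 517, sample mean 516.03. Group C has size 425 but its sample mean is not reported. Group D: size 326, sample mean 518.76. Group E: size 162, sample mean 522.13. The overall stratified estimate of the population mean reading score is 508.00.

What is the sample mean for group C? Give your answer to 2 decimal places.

499.70

Σ Nₕx̄ₕ = N·μ, so 425·x̄_C = 2011·508.00 − (581·496.95 + 517·516.03 + 326·518.76 + 162·522.13).
= 1021588 − 809216.28 = 212371.72.
x̄_C = 212371.72 / 425 = 499.6982... → 499.70.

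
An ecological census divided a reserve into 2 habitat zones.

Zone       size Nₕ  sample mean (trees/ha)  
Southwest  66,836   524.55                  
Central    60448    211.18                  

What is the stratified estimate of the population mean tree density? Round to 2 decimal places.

375.73

x̄_st = (Σ Nₕx̄ₕ) / (Σ Nₕ) = (66836·524.55 + 60448·211.18) / 127284
= 47824232.44 / 127284 = 375.7285... → 375.73.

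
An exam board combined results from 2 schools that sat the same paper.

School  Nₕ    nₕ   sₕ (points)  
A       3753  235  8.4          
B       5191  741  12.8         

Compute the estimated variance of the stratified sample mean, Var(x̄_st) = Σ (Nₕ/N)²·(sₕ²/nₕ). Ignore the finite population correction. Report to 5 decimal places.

N = 8944; Wₕ = Nₕ/N.
school A: (3753/8944)²·8.4²/235 = 0.05286695
school B: (5191/8944)²·12.8²/741 = 0.07448009
Sum = 0.12734704 → 0.12735.

0.12735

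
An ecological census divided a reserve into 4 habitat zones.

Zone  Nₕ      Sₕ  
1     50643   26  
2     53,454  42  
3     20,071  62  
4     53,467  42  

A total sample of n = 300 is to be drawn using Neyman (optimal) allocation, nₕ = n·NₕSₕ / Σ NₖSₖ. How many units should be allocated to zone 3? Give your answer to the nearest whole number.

Σ NₕSₕ = 50643·26 + 53454·42 + 20071·62 + 53467·42 = 7051802.
Share for 3: 1244402/7051802 = 0.17647.
n_3 = 300 × 0.17647 = 52.940... → 53.

53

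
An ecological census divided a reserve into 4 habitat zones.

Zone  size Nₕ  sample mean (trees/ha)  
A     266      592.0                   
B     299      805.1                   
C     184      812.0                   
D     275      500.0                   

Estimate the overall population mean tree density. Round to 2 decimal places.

669.05

N = 266 + 299 + 184 + 275 = 1024.
Weight each subgroup mean by Nₕ/N and sum.
Σ Nₕx̄ₕ = 266·592.0 + 299·805.1 + 184·812.0 + 275·500.0 = 157472 + 240724.9 + 149408 + 137500 = 685104.9.
Divide by N: 685104.9 / 1024 = 669.0478... → 669.05.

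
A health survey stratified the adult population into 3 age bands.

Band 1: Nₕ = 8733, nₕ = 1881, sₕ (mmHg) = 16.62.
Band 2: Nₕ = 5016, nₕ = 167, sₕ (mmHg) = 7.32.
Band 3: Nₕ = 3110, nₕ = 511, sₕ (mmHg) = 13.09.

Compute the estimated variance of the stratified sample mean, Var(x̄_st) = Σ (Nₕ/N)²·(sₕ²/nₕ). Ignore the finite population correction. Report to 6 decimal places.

N = 16859. Term for each stratum: Wₕ²sₕ²/nₕ.
Var(x̄_st) = 0.039403658 + 0.028402536 + 0.011410786 = 0.079216980 → 0.079217.

0.079217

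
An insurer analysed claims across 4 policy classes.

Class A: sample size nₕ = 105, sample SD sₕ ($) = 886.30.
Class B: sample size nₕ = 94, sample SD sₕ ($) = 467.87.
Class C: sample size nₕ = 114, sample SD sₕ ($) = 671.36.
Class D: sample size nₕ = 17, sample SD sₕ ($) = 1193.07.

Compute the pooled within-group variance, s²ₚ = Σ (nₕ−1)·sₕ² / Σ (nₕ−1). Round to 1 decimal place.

539138.9

Degrees of freedom: 104 + 93 + 113 + 16 = 326.
Σ(nₕ−1)sₕ² = 104·785527.69 + 93·218902.3369 + 113·450724.2496 + 16·1423416.0249 = 175759293.6949.
s²ₚ = 175759293.6949 / 326 = 539138.938... → 539138.9.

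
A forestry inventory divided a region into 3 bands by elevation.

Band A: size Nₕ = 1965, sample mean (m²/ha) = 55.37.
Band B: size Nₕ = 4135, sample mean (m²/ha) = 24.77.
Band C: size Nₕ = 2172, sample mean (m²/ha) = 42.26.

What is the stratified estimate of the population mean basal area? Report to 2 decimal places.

N = 8272; weights Wₕ = Nₕ/N = (0.2375, 0.4999, 0.2626).
x̄_st = Σ Wₕ·x̄ₕ = 0.2375·55.37 + 0.4999·24.77 + 0.2626·42.26 ≈ 36.6314...
→ 36.63.

36.63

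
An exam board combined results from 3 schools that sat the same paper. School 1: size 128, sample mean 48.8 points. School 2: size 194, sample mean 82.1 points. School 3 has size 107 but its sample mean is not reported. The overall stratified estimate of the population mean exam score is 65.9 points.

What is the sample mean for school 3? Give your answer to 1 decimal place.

57.0

Σ Nₕx̄ₕ = N·μ, so 107·x̄_3 = 429·65.9 − (128·48.8 + 194·82.1).
= 28271.1 − 22173.8 = 6097.3.
x̄_3 = 6097.3 / 107 = 56.984... → 57.0.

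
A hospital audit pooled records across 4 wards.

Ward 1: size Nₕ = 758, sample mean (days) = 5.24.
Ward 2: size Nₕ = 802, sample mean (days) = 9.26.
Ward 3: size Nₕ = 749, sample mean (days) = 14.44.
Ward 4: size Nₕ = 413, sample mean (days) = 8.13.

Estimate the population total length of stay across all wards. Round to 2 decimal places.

1: 758·5.24 = 3971.92
2: 802·9.26 = 7426.52
3: 749·14.44 = 10815.56
4: 413·8.13 = 3357.69
τ̂ = Σ Nₕx̄ₕ = 25571.69.

25571.69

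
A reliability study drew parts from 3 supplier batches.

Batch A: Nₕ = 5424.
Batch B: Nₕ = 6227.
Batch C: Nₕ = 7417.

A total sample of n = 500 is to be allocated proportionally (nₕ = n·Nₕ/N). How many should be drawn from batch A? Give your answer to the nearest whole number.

Share of batch A = 5424/19068 = 0.28446.
Allocate 500 × 0.28446 = 142.228... → 142.

142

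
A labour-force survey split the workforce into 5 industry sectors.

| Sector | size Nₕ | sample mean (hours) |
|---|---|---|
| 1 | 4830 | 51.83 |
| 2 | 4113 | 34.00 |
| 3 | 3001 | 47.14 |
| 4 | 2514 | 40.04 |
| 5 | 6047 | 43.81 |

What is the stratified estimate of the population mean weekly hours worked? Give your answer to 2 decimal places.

43.76

N = 20505; weights Wₕ = Nₕ/N = (0.2356, 0.2006, 0.1464, 0.1226, 0.2949).
x̄_st = Σ Wₕ·x̄ₕ = 0.2356·51.83 + 0.2006·34.00 + 0.1464·47.14 + 0.1226·40.04 + 0.2949·43.81 ≈ 43.7565...
→ 43.76.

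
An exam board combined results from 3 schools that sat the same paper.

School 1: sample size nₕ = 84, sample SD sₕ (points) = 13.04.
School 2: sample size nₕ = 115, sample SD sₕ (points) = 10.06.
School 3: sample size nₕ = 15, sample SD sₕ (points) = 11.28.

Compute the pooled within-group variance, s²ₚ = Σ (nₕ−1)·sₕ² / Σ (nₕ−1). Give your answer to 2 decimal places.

Degrees of freedom: 83 + 114 + 14 = 211.
Σ(nₕ−1)sₕ² = 83·170.0416 + 114·101.2036 + 14·127.2384 = 27432.0008.
s²ₚ = 27432.0008 / 211 = 130.0095... → 130.01.

130.01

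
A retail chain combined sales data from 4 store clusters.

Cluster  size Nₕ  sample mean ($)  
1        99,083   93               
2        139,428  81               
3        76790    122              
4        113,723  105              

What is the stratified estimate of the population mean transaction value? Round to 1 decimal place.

N = 99083 + 139428 + 76790 + 113723 = 429024.
Weight each subgroup mean by Nₕ/N and sum.
Σ Nₕx̄ₕ = 99083·93 + 139428·81 + 76790·122 + 113723·105 = 9214719 + 11293668 + 9368380 + 11940915 = 41817682.
Divide by N: 41817682 / 429024 = 97.472... → 97.5.

97.5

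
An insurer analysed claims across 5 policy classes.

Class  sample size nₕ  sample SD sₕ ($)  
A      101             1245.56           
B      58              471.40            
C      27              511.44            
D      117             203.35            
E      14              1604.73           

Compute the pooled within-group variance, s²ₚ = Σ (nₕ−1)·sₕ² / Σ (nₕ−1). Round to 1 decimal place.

A: (101−1)·1245.56² = 100·1551419.7136 = 155141971.36
B: (58−1)·471.40² = 57·222217.96 = 12666423.72
C: (27−1)·511.44² = 26·261570.8736 = 6800842.7136
D: (117−1)·203.35² = 116·41351.2225 = 4796741.81
E: (14−1)·1604.73² = 13·2575158.3729 = 33477058.8477
Numerator = 212883038.4513; denominator = Σ(nₕ−1) = 312.
s²ₚ = 212883038.4513/312 = 682317.431... → 682317.4.

682317.4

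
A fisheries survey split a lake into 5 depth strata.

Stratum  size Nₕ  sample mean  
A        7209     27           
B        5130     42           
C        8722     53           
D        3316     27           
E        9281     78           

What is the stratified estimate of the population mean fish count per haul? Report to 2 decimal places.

50.09

N = 33658; weights Wₕ = Nₕ/N = (0.2142, 0.1524, 0.2591, 0.0985, 0.2757).
x̄_st = Σ Wₕ·x̄ₕ = 0.2142·27 + 0.1524·42 + 0.2591·53 + 0.0985·27 + 0.2757·78 ≈ 50.0867...
→ 50.09.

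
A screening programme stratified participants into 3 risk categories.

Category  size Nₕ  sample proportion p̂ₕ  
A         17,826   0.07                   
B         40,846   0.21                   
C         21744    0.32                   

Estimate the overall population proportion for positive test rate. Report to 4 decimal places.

0.2087

Wₕ = Nₕ/N with N = 80416: 0.2217, 0.5079, 0.2704.
p̂_st = 0.2217·0.07 + 0.5079·0.21 + 0.2704·0.32 ≈ 0.208709... → 0.2087.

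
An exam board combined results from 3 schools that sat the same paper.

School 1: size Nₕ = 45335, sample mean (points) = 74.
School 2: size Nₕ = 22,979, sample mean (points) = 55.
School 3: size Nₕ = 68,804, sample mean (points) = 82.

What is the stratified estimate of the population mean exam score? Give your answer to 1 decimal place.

x̄_st = (Σ Nₕx̄ₕ) / (Σ Nₕ) = (45335·74 + 22979·55 + 68804·82) / 137118
= 10260563 / 137118 = 74.830... → 74.8.

74.8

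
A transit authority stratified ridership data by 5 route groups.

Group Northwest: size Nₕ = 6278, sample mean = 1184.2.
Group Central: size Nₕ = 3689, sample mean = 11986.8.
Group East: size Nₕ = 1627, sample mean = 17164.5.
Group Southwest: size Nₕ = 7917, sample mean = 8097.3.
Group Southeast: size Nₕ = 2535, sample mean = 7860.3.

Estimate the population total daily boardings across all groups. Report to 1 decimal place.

163612538.9

Estimate total by summing Nₕ·x̄ₕ over strata.
6278·1184.2 + 3689·11986.8 + 1627·17164.5 + 7917·8097.3 + 2535·7860.3 = 7434407.6 + 44219305.2 + 27926641.5 + 64106324.1 + 19925860.5 = 163612538.9.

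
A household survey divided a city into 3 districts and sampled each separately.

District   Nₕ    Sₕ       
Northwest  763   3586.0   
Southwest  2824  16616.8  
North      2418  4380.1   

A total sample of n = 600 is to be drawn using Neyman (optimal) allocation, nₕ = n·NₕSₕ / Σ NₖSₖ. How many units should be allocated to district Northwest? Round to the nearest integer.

Σ NₕSₕ = 763·3586.0 + 2824·16616.8 + 2418·4380.1 = 60253043.
Share for Northwest: 2736118/60253043 = 0.04541.
n_Northwest = 600 × 0.04541 = 27.246... → 27.

27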